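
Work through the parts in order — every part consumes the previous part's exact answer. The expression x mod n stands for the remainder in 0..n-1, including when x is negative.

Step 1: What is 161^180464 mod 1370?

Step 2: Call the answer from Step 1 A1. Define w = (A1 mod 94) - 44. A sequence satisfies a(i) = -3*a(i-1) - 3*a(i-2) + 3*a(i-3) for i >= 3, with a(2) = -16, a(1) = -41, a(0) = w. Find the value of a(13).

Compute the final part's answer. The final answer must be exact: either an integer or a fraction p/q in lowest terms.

1261089

Step 1: squarings mod 1370: 161^1=161, 161^2=1261, 161^4=921, 161^8=211, 161^16=681, 161^32=701, 161^64=941, 161^128=461, 161^256=171, 161^512=471, 161^1024=1271, 161^2048=211, 161^4096=681, 161^8192=701, 161^16384=941, 161^32768=461, 161^65536=171, 161^131072=471; 161^180464 = 161^16 * 161^32 * 161^64 * 161^128 * 161^16384 * 161^32768 * 161^131072 = 461 (mod 1370); answer 461
Step 2: A1 = 461; w = 41; a(3) = -3*(-16) - 3*(-41) + 3*(41) = 294; iterating: a(3)=294, a(4)=-957, a(5)=1941, a(6)=-2070, a(7)=-2484, a(8)=19485, a(9)=-57213, a(10)=105732, a(11)=-87102, a(12)=-227529, a(13)=1261089; answer 1261089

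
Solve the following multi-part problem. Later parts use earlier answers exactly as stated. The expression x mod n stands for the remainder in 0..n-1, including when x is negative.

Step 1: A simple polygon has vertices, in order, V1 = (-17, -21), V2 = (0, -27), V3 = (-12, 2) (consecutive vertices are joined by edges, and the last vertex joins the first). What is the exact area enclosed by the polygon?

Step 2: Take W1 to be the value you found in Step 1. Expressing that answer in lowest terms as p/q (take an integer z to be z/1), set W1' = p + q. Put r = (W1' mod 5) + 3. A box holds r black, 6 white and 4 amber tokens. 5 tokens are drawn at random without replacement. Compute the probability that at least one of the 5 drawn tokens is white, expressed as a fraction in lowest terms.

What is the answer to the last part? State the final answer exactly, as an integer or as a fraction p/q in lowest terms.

49/52

Step 1: cross terms: (-17*-27 - 0*-21)=459, (0*2 - -12*-27)=-324, (-12*-21 - -17*2)=286; twice the area = |421| = 421; area = 421/2; answer 421/2
Step 2: W1 = 421/2; threaded value p + q = 423; r = 6; total draws C(16,5) = 4368; complement C(10,5) = 252; favorable 4368 - 252 = 4116; P = 49/52; answer 49/52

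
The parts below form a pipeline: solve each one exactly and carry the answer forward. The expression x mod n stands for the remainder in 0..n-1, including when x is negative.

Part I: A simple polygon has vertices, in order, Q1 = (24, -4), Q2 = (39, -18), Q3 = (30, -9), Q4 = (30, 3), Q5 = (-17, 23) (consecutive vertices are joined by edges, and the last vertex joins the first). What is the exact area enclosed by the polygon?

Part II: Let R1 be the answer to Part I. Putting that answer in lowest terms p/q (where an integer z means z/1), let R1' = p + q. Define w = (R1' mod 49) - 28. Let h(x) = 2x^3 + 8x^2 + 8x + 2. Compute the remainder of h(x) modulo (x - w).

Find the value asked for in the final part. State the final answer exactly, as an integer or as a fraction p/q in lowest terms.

Part I: cross terms: (24*-18 - 39*-4)=-276, (39*-9 - 30*-18)=189, (30*3 - 30*-9)=360, (30*23 - -17*3)=741, (-17*-4 - 24*23)=-484; twice the area = |530| = 530; area = 265; answer 265
Part II: R1 = 265; threaded value p + q = 266; w = -7; remainder = value at the root: 2*(-7)^3 + 8*(-7)^2 + 8*(-7)^1 + 2 = (-686) + (392) + (-56) + (2) = -348; answer -348

-348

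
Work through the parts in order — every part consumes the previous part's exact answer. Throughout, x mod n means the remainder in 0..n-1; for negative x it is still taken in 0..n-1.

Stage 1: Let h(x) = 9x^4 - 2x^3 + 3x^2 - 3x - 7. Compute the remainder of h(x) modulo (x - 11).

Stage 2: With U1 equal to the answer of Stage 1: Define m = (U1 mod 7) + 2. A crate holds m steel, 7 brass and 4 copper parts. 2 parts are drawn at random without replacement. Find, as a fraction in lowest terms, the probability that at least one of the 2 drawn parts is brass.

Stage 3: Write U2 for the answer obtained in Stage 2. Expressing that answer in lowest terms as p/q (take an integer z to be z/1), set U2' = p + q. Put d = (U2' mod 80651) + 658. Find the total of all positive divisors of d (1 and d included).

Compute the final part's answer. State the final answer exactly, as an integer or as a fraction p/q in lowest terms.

Stage 1: remainder = value at the root: 9*(11)^4 - 2*(11)^3 + 3*(11)^2 - 3*(11)^1 - 7 = (131769) + (-2662) + (363) + (-33) + (-7) = 129430; answer 129430
Stage 2: U1 = 129430; m = 2; total draws C(13,2) = 78; complement C(6,2) = 15; favorable 78 - 15 = 63; P = 21/26; answer 21/26
Stage 3: U2 = 21/26; threaded value p + q = 47; d = 705; 705 = 3 * 5 * 47; sigma = (1 + 3) * (1 + 5) * (1 + 47) = 4 * 6 * 48 = 1152; answer 1152

1152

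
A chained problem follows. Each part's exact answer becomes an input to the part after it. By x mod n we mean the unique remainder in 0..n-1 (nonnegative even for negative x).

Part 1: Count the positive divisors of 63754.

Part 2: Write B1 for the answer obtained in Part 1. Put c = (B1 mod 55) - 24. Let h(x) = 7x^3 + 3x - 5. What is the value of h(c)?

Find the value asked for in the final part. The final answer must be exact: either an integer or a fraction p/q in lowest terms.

-28725

Part 1: 63754 = 2 * 127 * 251; number of divisors = (1+1) * (1+1) * (1+1) = 8; answer 8
Part 2: B1 = 8; c = -16; 7*(-16)^3 + 3*(-16)^1 - 5 = (-28672) + (-48) + (-5) = -28725; answer -28725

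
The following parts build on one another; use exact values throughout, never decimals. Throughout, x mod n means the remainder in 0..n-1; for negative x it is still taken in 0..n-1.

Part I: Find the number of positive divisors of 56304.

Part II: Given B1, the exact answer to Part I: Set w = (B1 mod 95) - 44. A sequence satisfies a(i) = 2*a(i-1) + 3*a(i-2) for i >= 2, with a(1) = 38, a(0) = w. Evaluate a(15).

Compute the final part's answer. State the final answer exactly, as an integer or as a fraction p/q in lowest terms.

Part I: 56304 = 2^4 * 3^2 * 17 * 23; number of divisors = (4+1) * (2+1) * (1+1) * (1+1) = 60; answer 60
Part II: B1 = 60; w = 16; a(2) = 2*(38) + 3*(16) = 124; iterating: a(2)=124, a(3)=362, a(4)=1096, a(5)=3278, a(6)=9844, a(7)=29522, a(8)=88576, a(9)=265718, a(10)=797164, a(11)=2391482, a(12)=7174456, a(13)=21523358, a(14)=64570084, a(15)=193710242; answer 193710242

193710242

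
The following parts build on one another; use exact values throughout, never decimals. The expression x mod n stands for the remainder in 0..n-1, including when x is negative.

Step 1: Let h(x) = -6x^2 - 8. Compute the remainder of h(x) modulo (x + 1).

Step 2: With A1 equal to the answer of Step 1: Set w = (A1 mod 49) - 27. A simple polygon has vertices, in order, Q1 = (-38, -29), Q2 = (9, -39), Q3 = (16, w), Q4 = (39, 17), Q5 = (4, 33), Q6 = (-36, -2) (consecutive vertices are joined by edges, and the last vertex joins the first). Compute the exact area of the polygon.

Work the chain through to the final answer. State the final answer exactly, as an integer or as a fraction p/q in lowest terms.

Step 1: remainder = value at the root: -6*(-1)^2 - 8 = (-6) + (-8) = -14; answer -14
Step 2: A1 = -14; w = 8; cross terms: (-38*-39 - 9*-29)=1743, (9*8 - 16*-39)=696, (16*17 - 39*8)=-40, (39*33 - 4*17)=1219, (4*-2 - -36*33)=1180, (-36*-29 - -38*-2)=968; twice the area = |5766| = 5766; area = 2883; answer 2883

2883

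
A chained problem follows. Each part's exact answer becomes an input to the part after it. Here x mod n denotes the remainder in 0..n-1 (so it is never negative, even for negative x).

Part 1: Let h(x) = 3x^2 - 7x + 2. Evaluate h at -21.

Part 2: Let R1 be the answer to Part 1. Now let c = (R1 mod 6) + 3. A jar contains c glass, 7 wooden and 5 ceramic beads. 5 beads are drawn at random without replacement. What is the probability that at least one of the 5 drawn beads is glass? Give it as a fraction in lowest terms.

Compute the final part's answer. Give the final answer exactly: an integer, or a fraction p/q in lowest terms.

1349/1547

Part 1: 3*(-21)^2 - 7*(-21)^1 + 2 = (1323) + (147) + (2) = 1472; answer 1472
Part 2: R1 = 1472; c = 5; total draws C(17,5) = 6188; complement C(12,5) = 792; favorable 6188 - 792 = 5396; P = 1349/1547; answer 1349/1547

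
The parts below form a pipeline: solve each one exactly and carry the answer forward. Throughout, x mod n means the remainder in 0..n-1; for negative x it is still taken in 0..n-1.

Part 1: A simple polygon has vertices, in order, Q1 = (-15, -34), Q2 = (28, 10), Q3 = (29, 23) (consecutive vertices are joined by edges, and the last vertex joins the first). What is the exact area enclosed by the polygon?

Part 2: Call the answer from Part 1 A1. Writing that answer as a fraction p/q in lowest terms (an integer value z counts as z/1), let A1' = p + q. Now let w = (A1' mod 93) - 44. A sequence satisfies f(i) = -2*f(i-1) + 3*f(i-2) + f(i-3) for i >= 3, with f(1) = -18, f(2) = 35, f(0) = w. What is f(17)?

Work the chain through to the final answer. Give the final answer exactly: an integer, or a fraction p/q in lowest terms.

Part 1: cross terms: (-15*10 - 28*-34)=802, (28*23 - 29*10)=354, (29*-34 - -15*23)=-641; twice the area = |515| = 515; area = 515/2; answer 515/2
Part 2: A1 = 515/2; threaded value p + q = 517; w = 8; f(3) = -2*(35) + 3*(-18) + 1*(8) = -116; iterating: f(3)=-116, f(4)=319, f(5)=-951, f(6)=2743, f(7)=-8020, f(8)=23318, f(9)=-67953, f(10)=197840, f(11)=-576221, f(12)=1678009, f(13)=-4886841, f(14)=14231488, f(15)=-41445490, f(16)=120698603, f(17)=-351502188; answer -351502188

-351502188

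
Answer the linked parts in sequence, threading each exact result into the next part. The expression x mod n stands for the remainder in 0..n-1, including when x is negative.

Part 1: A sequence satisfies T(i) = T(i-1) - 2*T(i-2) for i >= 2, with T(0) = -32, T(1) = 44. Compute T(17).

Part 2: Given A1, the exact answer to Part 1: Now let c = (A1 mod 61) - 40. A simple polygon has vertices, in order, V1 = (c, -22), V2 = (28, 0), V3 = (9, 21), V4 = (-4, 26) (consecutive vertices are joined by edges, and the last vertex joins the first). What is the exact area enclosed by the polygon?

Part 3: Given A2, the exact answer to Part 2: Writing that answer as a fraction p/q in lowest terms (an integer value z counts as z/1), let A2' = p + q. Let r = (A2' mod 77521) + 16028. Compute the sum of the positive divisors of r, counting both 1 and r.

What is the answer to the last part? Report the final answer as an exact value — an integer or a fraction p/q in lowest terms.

20784

Part 1: T(2) = 1*(44) - 2*(-32) = 108; iterating: T(2)=108, T(3)=20, T(4)=-196, T(5)=-236, T(6)=156, T(7)=628, T(8)=316, T(9)=-940, T(10)=-1572, T(11)=308, T(12)=3452, T(13)=2836, T(14)=-4068, T(15)=-9740, T(16)=-1604, T(17)=17876; answer 17876
Part 2: A1 = 17876; c = -37; cross terms: (-37*0 - 28*-22)=616, (28*21 - 9*0)=588, (9*26 - -4*21)=318, (-4*-22 - -37*26)=1050; twice the area = |2572| = 2572; area = 1286; answer 1286
Part 3: A2 = 1286; threaded value p + q = 1287; r = 17315; 17315 = 5 * 3463; sigma = (1 + 5) * (1 + 3463) = 6 * 3464 = 20784; answer 20784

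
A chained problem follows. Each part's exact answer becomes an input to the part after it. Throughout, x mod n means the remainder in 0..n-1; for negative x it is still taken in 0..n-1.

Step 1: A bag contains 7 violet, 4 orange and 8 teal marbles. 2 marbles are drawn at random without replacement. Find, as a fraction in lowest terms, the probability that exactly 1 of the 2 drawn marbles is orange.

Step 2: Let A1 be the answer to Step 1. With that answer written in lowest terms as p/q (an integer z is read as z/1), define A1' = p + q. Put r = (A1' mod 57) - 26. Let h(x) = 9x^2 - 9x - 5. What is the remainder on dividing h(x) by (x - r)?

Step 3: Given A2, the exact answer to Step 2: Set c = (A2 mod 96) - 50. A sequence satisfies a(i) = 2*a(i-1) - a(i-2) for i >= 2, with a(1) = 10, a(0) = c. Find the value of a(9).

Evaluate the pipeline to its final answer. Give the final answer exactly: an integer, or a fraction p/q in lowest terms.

-190

Step 1: total draws C(19,2) = 171; favorable C(4,1)*C(15,1) = 60; P = 20/57; answer 20/57
Step 2: A1 = 20/57; threaded value p + q = 77; r = -6; remainder = value at the root: 9*(-6)^2 - 9*(-6)^1 - 5 = (324) + (54) + (-5) = 373; answer 373
Step 3: A2 = 373; c = 35; a(2) = 2*(10) - 1*(35) = -15; iterating: a(2)=-15, a(3)=-40, a(4)=-65, a(5)=-90, a(6)=-115, a(7)=-140, a(8)=-165, a(9)=-190; answer -190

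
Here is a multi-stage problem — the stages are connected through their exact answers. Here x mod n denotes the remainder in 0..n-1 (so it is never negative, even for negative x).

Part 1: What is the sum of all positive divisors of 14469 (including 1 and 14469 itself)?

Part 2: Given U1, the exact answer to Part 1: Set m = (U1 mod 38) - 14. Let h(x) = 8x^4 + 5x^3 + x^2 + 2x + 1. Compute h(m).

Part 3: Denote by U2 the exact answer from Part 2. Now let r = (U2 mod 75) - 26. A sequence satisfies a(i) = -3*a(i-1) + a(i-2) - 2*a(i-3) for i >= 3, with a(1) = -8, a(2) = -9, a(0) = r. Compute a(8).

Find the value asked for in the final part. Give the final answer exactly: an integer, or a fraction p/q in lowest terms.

Part 1: 14469 = 3 * 7 * 13 * 53; sigma = (1 + 3) * (1 + 7) * (1 + 13) * (1 + 53) = 4 * 8 * 14 * 54 = 24192; answer 24192
Part 2: U1 = 24192; m = 10; 8*(10)^4 + 5*(10)^3 + 1*(10)^2 + 2*(10)^1 + 1 = (80000) + (5000) + (100) + (20) + (1) = 85121; answer 85121
Part 3: U2 = 85121; r = 45; a(3) = -3*(-9) + 1*(-8) - 2*(45) = -71; iterating: a(3)=-71, a(4)=220, a(5)=-713, a(6)=2501, a(7)=-8656, a(8)=29895; answer 29895

29895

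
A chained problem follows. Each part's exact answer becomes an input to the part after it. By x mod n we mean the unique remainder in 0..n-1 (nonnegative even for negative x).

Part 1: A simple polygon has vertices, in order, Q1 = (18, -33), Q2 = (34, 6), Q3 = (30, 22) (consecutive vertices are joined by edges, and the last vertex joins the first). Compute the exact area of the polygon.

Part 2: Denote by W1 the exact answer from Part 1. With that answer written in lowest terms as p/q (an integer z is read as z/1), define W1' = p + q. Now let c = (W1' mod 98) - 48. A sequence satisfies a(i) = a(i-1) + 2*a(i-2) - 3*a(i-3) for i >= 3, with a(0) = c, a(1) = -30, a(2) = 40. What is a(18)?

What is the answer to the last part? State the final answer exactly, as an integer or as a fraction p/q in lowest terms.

Part 1: cross terms: (18*6 - 34*-33)=1230, (34*22 - 30*6)=568, (30*-33 - 18*22)=-1386; twice the area = |412| = 412; area = 206; answer 206
Part 2: W1 = 206; threaded value p + q = 207; c = -37; a(3) = 1*(40) + 2*(-30) - 3*(-37) = 91; iterating: a(3)=91, a(4)=261, a(5)=323, a(6)=572, a(7)=435, a(8)=610, a(9)=-236, a(10)=-321, a(11)=-2623, a(12)=-2557, a(13)=-6840, a(14)=-4085, a(15)=-10094, a(16)=2256, a(17)=-5677, a(18)=29117; answer 29117

29117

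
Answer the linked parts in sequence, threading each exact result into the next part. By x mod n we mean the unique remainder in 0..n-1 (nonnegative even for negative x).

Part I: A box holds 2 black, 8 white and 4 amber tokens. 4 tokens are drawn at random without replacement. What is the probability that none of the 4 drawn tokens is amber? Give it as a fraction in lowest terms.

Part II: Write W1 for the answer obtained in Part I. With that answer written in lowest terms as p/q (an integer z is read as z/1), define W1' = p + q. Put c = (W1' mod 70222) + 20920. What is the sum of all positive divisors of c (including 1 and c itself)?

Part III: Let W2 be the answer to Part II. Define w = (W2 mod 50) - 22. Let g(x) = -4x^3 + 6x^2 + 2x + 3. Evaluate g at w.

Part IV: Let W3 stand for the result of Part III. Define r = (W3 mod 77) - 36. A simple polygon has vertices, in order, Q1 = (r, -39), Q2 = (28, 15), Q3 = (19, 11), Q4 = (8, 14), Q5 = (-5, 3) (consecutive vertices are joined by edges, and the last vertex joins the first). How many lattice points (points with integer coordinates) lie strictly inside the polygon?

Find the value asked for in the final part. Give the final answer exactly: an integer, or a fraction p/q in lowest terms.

Part I: total draws C(14,4) = 1001; favorable C(10,4) = 210; P = 30/143; answer 30/143
Part II: W1 = 30/143; threaded value p + q = 173; c = 21093; 21093 = 3 * 79 * 89; sigma = (1 + 3) * (1 + 79) * (1 + 89) = 4 * 80 * 90 = 28800; answer 28800
Part III: W2 = 28800; w = -22; -4*(-22)^3 + 6*(-22)^2 + 2*(-22)^1 + 3 = (42592) + (2904) + (-44) + (3) = 45455; answer 45455
Part IV: W3 = 45455; r = -11; cross terms: (-11*15 - 28*-39)=927, (28*11 - 19*15)=23, (19*14 - 8*11)=178, (8*3 - -5*14)=94, (-5*-39 - -11*3)=228; twice the area = |1450| = 1450; area = 725; boundary points = 3 + 1 + 1 + 1 + 6 = 12; strictly interior points = area - boundary/2 + 1 = 720; answer 720

720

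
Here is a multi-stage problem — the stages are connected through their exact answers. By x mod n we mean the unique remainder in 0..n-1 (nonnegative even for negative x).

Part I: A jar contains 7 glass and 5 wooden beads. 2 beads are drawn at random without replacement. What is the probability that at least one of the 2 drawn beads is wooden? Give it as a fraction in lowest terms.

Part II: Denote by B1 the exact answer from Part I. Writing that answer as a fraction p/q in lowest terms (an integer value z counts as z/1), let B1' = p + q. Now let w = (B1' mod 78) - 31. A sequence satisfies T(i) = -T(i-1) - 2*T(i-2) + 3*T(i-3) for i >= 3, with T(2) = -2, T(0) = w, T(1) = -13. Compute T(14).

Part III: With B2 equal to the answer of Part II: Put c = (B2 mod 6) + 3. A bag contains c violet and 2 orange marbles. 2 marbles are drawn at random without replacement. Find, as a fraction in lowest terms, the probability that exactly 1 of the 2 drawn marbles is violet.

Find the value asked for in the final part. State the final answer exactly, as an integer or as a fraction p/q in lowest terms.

10/21

Part I: total draws C(12,2) = 66; complement C(7,2) = 21; favorable 66 - 21 = 45; P = 15/22; answer 15/22
Part II: B1 = 15/22; threaded value p + q = 37; w = 6; T(3) = -1*(-2) - 2*(-13) + 3*(6) = 46; iterating: T(3)=46, T(4)=-81, T(5)=-17, T(6)=317, T(7)=-526, T(8)=-159, T(9)=2162, T(10)=-3422, T(11)=-1379, T(12)=14709, T(13)=-22217, T(14)=-11338; answer -11338
Part III: B2 = -11338; c = 5; total draws C(7,2) = 21; favorable C(5,1)*C(2,1) = 10; P = 10/21; answer 10/21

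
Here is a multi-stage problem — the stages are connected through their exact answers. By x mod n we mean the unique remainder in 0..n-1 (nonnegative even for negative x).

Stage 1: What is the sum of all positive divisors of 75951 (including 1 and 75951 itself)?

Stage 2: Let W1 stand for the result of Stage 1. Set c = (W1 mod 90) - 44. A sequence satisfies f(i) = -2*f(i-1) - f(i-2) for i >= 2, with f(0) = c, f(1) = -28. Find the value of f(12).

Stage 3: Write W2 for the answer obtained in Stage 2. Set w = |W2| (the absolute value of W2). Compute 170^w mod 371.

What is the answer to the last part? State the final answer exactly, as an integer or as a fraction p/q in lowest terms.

331

Stage 1: 75951 = 3^3 * 29 * 97; sigma = (1 + 3 + 9 + 27) * (1 + 29) * (1 + 97) = 40 * 30 * 98 = 117600; answer 117600
Stage 2: W1 = 117600; c = 16; f(2) = -2*(-28) - 1*(16) = 40; iterating: f(2)=40, f(3)=-52, f(4)=64, f(5)=-76, f(6)=88, f(7)=-100, f(8)=112, f(9)=-124, f(10)=136, f(11)=-148, f(12)=160; answer 160
Stage 3: W2 = 160; w = 160; squarings mod 371: 170^1=170, 170^2=333, 170^4=331, 170^8=116, 170^16=100, 170^32=354, 170^64=289, 170^128=46; 170^160 = 170^32 * 170^128 = 331 (mod 371); answer 331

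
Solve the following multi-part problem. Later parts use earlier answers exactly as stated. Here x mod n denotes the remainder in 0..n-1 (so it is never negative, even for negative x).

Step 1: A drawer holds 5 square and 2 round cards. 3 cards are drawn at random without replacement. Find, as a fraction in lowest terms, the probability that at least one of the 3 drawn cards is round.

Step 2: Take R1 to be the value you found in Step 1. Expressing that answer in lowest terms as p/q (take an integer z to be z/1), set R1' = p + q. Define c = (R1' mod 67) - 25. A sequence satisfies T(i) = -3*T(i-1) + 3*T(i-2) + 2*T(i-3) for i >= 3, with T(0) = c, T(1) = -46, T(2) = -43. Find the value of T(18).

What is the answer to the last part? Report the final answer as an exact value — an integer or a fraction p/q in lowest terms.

-4852138081

Step 1: total draws C(7,3) = 35; complement C(5,3) = 10; favorable 35 - 10 = 25; P = 5/7; answer 5/7
Step 2: R1 = 5/7; threaded value p + q = 12; c = -13; T(3) = -3*(-43) + 3*(-46) + 2*(-13) = -35; iterating: T(3)=-35, T(4)=-116, T(5)=157, T(6)=-889, T(7)=2906, T(8)=-11071, T(9)=40153, T(10)=-147860, T(11)=541897, T(12)=-1988965, T(13)=7296866, T(14)=-26773699, T(15)=98233765, T(16)=-360428660, T(17)=1322439877, T(18)=-4852138081; answer -4852138081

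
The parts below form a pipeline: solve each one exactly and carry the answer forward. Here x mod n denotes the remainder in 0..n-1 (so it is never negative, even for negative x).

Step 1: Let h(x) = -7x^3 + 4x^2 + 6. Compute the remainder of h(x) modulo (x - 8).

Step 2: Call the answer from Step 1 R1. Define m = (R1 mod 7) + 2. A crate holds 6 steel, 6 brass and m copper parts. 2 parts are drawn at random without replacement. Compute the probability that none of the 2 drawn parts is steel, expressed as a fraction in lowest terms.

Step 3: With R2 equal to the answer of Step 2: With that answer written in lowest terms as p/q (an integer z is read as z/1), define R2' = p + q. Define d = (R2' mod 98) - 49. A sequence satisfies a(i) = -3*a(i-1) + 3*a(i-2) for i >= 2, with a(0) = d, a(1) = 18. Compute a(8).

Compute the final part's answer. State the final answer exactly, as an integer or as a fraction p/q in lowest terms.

156654

Step 1: remainder = value at the root: -7*(8)^3 + 4*(8)^2 + 6 = (-3584) + (256) + (6) = -3322; answer -3322
Step 2: R1 = -3322; m = 5; total draws C(17,2) = 136; favorable C(11,2) = 55; P = 55/136; answer 55/136
Step 3: R2 = 55/136; threaded value p + q = 191; d = 44; a(2) = -3*(18) + 3*(44) = 78; iterating: a(2)=78, a(3)=-180, a(4)=774, a(5)=-2862, a(6)=10908, a(7)=-41310, a(8)=156654; answer 156654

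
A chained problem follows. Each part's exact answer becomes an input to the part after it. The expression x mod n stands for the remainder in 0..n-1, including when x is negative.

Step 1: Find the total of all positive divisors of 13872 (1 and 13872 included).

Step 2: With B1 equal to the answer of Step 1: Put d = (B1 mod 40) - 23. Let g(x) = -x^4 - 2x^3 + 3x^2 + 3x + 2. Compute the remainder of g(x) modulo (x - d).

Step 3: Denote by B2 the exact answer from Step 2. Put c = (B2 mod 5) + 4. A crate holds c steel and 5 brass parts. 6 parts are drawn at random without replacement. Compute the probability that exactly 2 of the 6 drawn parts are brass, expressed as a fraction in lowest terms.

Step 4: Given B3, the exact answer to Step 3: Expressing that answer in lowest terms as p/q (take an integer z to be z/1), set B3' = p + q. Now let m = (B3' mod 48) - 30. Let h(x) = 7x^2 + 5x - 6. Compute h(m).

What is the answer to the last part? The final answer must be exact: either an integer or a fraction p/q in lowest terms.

3906

Step 1: 13872 = 2^4 * 3 * 17^2; sigma = (1 + 2 + 4 + 8 + 16) * (1 + 3) * (1 + 17 + 289) = 31 * 4 * 307 = 38068; answer 38068
Step 2: B1 = 38068; d = 5; remainder = value at the root: -1*(5)^4 - 2*(5)^3 + 3*(5)^2 + 3*(5)^1 + 2 = (-625) + (-250) + (75) + (15) + (2) = -783; answer -783
Step 3: B2 = -783; c = 6; total draws C(11,6) = 462; favorable C(5,2)*C(6,4) = 150; P = 25/77; answer 25/77
Step 4: B3 = 25/77; threaded value p + q = 102; m = -24; 7*(-24)^2 + 5*(-24)^1 - 6 = (4032) + (-120) + (-6) = 3906; answer 3906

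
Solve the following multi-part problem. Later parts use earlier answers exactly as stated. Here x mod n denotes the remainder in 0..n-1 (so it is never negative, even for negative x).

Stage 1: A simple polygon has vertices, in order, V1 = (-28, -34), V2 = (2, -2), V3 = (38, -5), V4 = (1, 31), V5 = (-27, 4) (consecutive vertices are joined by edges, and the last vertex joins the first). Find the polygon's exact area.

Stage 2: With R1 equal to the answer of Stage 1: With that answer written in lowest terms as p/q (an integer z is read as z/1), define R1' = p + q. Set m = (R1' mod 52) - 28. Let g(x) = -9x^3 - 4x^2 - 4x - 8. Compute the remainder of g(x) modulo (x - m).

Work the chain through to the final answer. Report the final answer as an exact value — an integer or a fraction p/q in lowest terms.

43121

Stage 1: cross terms: (-28*-2 - 2*-34)=124, (2*-5 - 38*-2)=66, (38*31 - 1*-5)=1183, (1*4 - -27*31)=841, (-27*-34 - -28*4)=1030; twice the area = |3244| = 3244; area = 1622; answer 1622
Stage 2: R1 = 1622; threaded value p + q = 1623; m = -17; remainder = value at the root: -9*(-17)^3 - 4*(-17)^2 - 4*(-17)^1 - 8 = (44217) + (-1156) + (68) + (-8) = 43121; answer 43121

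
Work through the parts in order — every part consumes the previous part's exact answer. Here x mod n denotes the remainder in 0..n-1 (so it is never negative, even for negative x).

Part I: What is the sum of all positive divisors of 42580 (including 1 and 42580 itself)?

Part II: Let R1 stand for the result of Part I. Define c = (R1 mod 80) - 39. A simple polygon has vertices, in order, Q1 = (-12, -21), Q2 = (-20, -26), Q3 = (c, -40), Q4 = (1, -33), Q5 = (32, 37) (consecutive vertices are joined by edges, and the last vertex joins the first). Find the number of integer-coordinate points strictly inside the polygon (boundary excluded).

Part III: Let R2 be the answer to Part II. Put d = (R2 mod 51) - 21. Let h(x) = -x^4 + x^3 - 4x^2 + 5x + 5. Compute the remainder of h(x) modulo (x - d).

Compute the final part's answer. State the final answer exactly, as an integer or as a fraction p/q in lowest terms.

-441969

Part I: 42580 = 2^2 * 5 * 2129; sigma = (1 + 2 + 4) * (1 + 5) * (1 + 2129) = 7 * 6 * 2130 = 89460; answer 89460
Part II: R1 = 89460; c = -19; cross terms: (-12*-26 - -20*-21)=-108, (-20*-40 - -19*-26)=306, (-19*-33 - 1*-40)=667, (1*37 - 32*-33)=1093, (32*-21 - -12*37)=-228; twice the area = |1730| = 1730; area = 865; boundary points = 1 + 1 + 1 + 1 + 2 = 6; strictly interior points = area - boundary/2 + 1 = 863; answer 863
Part III: R2 = 863; d = 26; remainder = value at the root: -1*(26)^4 + 1*(26)^3 - 4*(26)^2 + 5*(26)^1 + 5 = (-456976) + (17576) + (-2704) + (130) + (5) = -441969; answer -441969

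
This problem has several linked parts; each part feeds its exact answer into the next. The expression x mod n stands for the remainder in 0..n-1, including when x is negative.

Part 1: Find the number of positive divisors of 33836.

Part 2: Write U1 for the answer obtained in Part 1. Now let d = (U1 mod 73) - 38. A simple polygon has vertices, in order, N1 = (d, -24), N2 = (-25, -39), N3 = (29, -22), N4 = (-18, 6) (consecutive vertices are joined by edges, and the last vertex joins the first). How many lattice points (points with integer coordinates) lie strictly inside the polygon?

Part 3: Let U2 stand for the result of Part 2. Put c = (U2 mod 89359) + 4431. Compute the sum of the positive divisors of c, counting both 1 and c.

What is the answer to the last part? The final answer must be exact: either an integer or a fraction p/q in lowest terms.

Part 1: 33836 = 2^2 * 11 * 769; number of divisors = (2+1) * (1+1) * (1+1) = 12; answer 12
Part 2: U1 = 12; d = -26; cross terms: (-26*-39 - -25*-24)=414, (-25*-22 - 29*-39)=1681, (29*6 - -18*-22)=-222, (-18*-24 - -26*6)=588; twice the area = |2461| = 2461; area = 2461/2; boundary points = 1 + 1 + 1 + 2 = 5; strictly interior points = area - boundary/2 + 1 = 1229; answer 1229
Part 3: U2 = 1229; c = 5660; 5660 = 2^2 * 5 * 283; sigma = (1 + 2 + 4) * (1 + 5) * (1 + 283) = 7 * 6 * 284 = 11928; answer 11928

11928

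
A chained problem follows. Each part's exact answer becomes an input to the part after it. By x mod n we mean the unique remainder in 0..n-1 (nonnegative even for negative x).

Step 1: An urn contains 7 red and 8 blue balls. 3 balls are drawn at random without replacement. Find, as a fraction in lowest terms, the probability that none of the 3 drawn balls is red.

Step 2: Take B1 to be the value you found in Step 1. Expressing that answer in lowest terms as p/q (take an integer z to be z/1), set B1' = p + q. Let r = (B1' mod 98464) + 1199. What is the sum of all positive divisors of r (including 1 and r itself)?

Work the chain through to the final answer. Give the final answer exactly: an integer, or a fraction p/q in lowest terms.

3240

Step 1: total draws C(15,3) = 455; favorable C(8,3) = 56; P = 8/65; answer 8/65
Step 2: B1 = 8/65; threaded value p + q = 73; r = 1272; 1272 = 2^3 * 3 * 53; sigma = (1 + 2 + 4 + 8) * (1 + 3) * (1 + 53) = 15 * 4 * 54 = 3240; answer 3240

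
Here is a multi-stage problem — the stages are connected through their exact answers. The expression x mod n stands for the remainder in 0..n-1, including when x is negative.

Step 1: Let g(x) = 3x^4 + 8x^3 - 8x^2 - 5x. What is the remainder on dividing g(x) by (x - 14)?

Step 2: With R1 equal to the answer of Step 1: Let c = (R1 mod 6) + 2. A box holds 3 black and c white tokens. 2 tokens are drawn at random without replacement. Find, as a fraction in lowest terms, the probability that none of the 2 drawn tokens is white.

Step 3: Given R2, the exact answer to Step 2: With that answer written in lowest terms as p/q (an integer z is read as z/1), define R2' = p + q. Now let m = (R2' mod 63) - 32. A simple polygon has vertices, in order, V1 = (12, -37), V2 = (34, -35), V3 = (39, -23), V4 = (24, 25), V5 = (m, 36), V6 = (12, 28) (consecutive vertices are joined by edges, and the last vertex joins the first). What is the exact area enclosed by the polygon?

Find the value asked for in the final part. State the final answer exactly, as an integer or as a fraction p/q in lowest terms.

Step 1: remainder = value at the root: 3*(14)^4 + 8*(14)^3 - 8*(14)^2 - 5*(14)^1 = (115248) + (21952) + (-1568) + (-70) = 135562; answer 135562
Step 2: R1 = 135562; c = 6; total draws C(9,2) = 36; favorable C(3,2) = 3; P = 1/12; answer 1/12
Step 3: R2 = 1/12; threaded value p + q = 13; m = -19; cross terms: (12*-35 - 34*-37)=838, (34*-23 - 39*-35)=583, (39*25 - 24*-23)=1527, (24*36 - -19*25)=1339, (-19*28 - 12*36)=-964, (12*-37 - 12*28)=-780; twice the area = |2543| = 2543; area = 2543/2; answer 2543/2

2543/2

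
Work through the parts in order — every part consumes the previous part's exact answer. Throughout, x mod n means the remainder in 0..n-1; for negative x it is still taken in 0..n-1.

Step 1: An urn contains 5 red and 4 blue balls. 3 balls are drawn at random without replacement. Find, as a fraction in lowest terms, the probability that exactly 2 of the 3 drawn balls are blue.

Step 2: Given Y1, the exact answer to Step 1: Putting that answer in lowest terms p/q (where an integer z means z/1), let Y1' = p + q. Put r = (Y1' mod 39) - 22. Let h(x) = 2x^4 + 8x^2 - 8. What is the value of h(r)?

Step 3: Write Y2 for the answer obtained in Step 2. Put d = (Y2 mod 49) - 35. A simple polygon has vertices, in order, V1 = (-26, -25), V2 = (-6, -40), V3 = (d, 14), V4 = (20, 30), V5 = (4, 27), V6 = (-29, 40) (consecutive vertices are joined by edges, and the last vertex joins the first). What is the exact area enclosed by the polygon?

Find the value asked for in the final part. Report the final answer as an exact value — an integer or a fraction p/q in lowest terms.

Step 1: total draws C(9,3) = 84; favorable C(4,2)*C(5,1) = 30; P = 5/14; answer 5/14
Step 2: Y1 = 5/14; threaded value p + q = 19; r = -3; 2*(-3)^4 + 8*(-3)^2 - 8 = (162) + (72) + (-8) = 226; answer 226
Step 3: Y2 = 226; d = -5; cross terms: (-26*-40 - -6*-25)=890, (-6*14 - -5*-40)=-284, (-5*30 - 20*14)=-430, (20*27 - 4*30)=420, (4*40 - -29*27)=943, (-29*-25 - -26*40)=1765; twice the area = |3304| = 3304; area = 1652; answer 1652

1652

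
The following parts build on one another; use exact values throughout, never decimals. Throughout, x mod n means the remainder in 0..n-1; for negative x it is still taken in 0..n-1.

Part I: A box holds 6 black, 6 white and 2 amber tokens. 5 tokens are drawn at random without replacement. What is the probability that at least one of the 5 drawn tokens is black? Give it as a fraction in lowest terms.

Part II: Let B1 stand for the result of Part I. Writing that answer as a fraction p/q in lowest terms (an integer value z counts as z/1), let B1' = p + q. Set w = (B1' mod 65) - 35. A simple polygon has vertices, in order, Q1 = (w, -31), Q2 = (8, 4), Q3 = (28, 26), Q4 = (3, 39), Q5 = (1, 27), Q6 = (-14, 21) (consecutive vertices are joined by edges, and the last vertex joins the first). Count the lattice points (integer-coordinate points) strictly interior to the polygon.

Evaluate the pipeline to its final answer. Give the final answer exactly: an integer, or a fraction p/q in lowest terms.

1220

Part I: total draws C(14,5) = 2002; complement C(8,5) = 56; favorable 2002 - 56 = 1946; P = 139/143; answer 139/143
Part II: B1 = 139/143; threaded value p + q = 282; w = -13; cross terms: (-13*4 - 8*-31)=196, (8*26 - 28*4)=96, (28*39 - 3*26)=1014, (3*27 - 1*39)=42, (1*21 - -14*27)=399, (-14*-31 - -13*21)=707; twice the area = |2454| = 2454; area = 1227; boundary points = 7 + 2 + 1 + 2 + 3 + 1 = 16; strictly interior points = area - boundary/2 + 1 = 1220; answer 1220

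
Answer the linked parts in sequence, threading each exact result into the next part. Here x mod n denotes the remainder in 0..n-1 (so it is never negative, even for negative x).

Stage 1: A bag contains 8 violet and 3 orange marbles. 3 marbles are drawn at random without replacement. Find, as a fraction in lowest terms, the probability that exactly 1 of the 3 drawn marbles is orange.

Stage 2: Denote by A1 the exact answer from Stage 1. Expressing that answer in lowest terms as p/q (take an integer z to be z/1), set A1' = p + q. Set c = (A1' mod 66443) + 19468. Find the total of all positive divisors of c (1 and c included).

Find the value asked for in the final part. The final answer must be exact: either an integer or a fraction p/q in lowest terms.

Stage 1: total draws C(11,3) = 165; favorable C(3,1)*C(8,2) = 84; P = 28/55; answer 28/55
Stage 2: A1 = 28/55; threaded value p + q = 83; c = 19551; 19551 = 3 * 7^3 * 19; sigma = (1 + 3) * (1 + 7 + 49 + 343) * (1 + 19) = 4 * 400 * 20 = 32000; answer 32000

32000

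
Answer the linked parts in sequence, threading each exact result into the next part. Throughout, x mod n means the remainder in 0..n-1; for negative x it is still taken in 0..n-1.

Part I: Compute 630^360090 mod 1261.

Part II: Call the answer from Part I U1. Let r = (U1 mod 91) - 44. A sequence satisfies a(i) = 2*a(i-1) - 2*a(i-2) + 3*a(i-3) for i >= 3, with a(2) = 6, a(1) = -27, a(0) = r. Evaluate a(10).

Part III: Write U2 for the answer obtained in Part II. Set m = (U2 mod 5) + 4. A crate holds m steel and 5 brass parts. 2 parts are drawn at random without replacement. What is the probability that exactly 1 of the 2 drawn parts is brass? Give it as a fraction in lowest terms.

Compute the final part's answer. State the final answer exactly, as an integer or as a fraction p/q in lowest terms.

5/9

Part I: squarings mod 1261: 630^1=630, 630^2=946, 630^4=867, 630^8=133, 630^16=35, 630^32=1225, 630^64=35, 630^128=1225, 630^256=35, 630^512=1225, 630^1024=35, 630^2048=1225, 630^4096=35, 630^8192=1225, 630^16384=35, 630^32768=1225, 630^65536=35, 630^131072=1225, 630^262144=35; 630^360090 = 630^2 * 630^8 * 630^16 * 630^128 * 630^512 * 630^1024 * 630^2048 * 630^4096 * 630^8192 * 630^16384 * 630^65536 * 630^262144 = 64 (mod 1261); answer 64
Part II: U1 = 64; r = 20; a(3) = 2*(6) - 2*(-27) + 3*(20) = 126; iterating: a(3)=126, a(4)=159, a(5)=84, a(6)=228, a(7)=765, a(8)=1326, a(9)=1806, a(10)=3255; answer 3255
Part III: U2 = 3255; m = 4; total draws C(9,2) = 36; favorable C(5,1)*C(4,1) = 20; P = 5/9; answer 5/9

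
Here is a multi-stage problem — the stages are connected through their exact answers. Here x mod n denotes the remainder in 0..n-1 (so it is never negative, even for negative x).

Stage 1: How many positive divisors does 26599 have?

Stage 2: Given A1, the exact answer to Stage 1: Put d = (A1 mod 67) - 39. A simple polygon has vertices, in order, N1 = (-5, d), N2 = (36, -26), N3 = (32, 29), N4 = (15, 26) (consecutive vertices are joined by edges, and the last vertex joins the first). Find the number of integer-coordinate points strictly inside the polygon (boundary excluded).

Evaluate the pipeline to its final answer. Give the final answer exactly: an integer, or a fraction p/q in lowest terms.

Stage 1: 26599 = 67 * 397; number of divisors = (1+1) * (1+1) = 4; answer 4
Stage 2: A1 = 4; d = -35; cross terms: (-5*-26 - 36*-35)=1390, (36*29 - 32*-26)=1876, (32*26 - 15*29)=397, (15*-35 - -5*26)=-395; twice the area = |3268| = 3268; area = 1634; boundary points = 1 + 1 + 1 + 1 = 4; strictly interior points = area - boundary/2 + 1 = 1633; answer 1633

1633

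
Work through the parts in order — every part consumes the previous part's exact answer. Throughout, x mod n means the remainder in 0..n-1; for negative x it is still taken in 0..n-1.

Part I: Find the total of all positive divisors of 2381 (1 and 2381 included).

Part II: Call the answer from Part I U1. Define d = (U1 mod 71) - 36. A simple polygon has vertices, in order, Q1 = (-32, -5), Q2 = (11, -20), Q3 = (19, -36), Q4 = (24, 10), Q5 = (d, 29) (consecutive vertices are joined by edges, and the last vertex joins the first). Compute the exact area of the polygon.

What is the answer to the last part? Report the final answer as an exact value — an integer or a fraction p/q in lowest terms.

Part I: 2381 is prime, so its only divisors are 1 and 2381; sigma = 1 + 2381 = 2382; answer 2382
Part II: U1 = 2382; d = 3; cross terms: (-32*-20 - 11*-5)=695, (11*-36 - 19*-20)=-16, (19*10 - 24*-36)=1054, (24*29 - 3*10)=666, (3*-5 - -32*29)=913; twice the area = |3312| = 3312; area = 1656; answer 1656

1656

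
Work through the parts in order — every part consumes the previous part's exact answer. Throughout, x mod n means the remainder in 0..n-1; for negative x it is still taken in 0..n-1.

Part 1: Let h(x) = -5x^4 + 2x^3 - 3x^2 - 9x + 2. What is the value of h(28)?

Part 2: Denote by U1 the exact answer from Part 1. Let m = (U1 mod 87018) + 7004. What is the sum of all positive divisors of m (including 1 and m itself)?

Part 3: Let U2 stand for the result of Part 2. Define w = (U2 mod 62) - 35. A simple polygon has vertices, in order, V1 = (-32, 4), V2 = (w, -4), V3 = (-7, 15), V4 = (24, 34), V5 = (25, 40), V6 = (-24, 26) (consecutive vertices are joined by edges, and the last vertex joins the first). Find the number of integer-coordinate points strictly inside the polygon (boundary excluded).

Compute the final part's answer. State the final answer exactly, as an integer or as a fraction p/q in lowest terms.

Part 1: -5*(28)^4 + 2*(28)^3 - 3*(28)^2 - 9*(28)^1 + 2 = (-3073280) + (43904) + (-2352) + (-252) + (2) = -3031978; answer -3031978
Part 2: U1 = -3031978; m = 20656; 20656 = 2^4 * 1291; sigma = (1 + 2 + 4 + 8 + 16) * (1 + 1291) = 31 * 1292 = 40052; answer 40052
Part 3: U2 = 40052; w = -35; cross terms: (-32*-4 - -35*4)=268, (-35*15 - -7*-4)=-553, (-7*34 - 24*15)=-598, (24*40 - 25*34)=110, (25*26 - -24*40)=1610, (-24*4 - -32*26)=736; twice the area = |1573| = 1573; area = 1573/2; boundary points = 1 + 1 + 1 + 1 + 7 + 2 = 13; strictly interior points = area - boundary/2 + 1 = 781; answer 781

781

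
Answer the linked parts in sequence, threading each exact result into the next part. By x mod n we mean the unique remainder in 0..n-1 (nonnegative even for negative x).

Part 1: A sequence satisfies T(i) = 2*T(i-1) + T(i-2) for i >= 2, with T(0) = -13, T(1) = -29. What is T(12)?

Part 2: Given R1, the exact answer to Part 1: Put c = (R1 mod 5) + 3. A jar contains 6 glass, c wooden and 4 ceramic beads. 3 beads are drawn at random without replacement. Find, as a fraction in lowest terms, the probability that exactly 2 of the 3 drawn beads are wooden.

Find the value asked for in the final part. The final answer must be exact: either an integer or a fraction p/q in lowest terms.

20/91

Part 1: T(2) = 2*(-29) + 1*(-13) = -71; iterating: T(2)=-71, T(3)=-171, T(4)=-413, T(5)=-997, T(6)=-2407, T(7)=-5811, T(8)=-14029, T(9)=-33869, T(10)=-81767, T(11)=-197403, T(12)=-476573; answer -476573
Part 2: R1 = -476573; c = 5; total draws C(15,3) = 455; favorable C(5,2)*C(10,1) = 100; P = 20/91; answer 20/91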